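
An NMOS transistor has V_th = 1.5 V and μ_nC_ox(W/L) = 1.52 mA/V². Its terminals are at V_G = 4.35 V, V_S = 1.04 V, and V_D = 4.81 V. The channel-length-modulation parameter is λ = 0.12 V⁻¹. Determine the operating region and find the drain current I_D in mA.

V_GS = V_G − V_S = 4.35 − 1.04 = 3.31 V; V_DS = V_D − V_S = 4.81 − 1.04 = 3.77 V.
V_ov = V_GS − V_th = 3.31 − 1.5 = 1.81 V.
Since V_DS = 3.77 V ≥ V_ov = 1.81 V, the device is in saturation.
I_D = ½ k_n V_ov² (1 + λ V_DS) = 0.5 × 1.52 × 1.81² × (1 + 0.12 × 3.77) = 3.62 mA.

Saturation; I_D = 3.62 mA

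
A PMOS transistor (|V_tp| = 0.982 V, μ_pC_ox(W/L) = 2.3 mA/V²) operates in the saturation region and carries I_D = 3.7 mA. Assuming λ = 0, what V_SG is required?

In saturation I_D = ½ k_p (V_SG − |V_tp|)², so V_SG − |V_tp| = √(2 I_D / k_p) = √(2 × 3.7 / 2.3) = 1.79 V.
V_SG = 0.982 + 1.79 = 2.78 V.

V_SG = 2.78 V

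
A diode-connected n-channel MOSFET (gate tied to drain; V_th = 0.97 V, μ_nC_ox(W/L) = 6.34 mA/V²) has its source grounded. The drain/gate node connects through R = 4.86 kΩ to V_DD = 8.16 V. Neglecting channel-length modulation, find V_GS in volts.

With gate tied to drain, V_GS = V_DS ≥ V_GS − V_th, so the device is in saturation.
KCL at the drain: ½ k_n (V_GS − V_th)² = (V_DD − V_GS)/R.
Let x = V_GS − 0.97. Then 15.4 x² + x − 7.19 = 0, giving x = 0.651 V (positive root), so V_GS = 1.62 V.
I_D = (V_DD − V_GS)/R = (8.16 − 1.62) / 4.86 = 1.35 mA.

V_GS = 1.62 V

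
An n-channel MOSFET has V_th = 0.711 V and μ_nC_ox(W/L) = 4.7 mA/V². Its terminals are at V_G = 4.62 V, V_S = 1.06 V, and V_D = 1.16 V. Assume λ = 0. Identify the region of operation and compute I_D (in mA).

Triode; I_D = 1.32 mA

V_GS = V_G − V_S = 4.62 − 1.06 = 3.56 V; V_DS = V_D − V_S = 1.16 − 1.06 = 0.1 V.
V_ov = V_GS − V_th = 3.56 − 0.711 = 2.85 V.
Since V_DS = 0.1 V < V_ov = 2.85 V, the device is in the triode region.
I_D = k_n [V_ov · V_DS − ½ V_DS²] = 4.7 × [2.85 × 0.1 − 0.5 × 0.1²] = 1.32 mA.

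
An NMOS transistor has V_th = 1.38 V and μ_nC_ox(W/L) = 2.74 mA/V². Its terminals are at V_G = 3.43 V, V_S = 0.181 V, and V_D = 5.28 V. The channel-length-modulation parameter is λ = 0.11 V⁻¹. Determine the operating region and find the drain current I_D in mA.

V_GS = V_G − V_S = 3.43 − 0.181 = 3.25 V; V_DS = V_D − V_S = 5.28 − 0.181 = 5.1 V.
V_ov = V_GS − V_th = 3.25 − 1.38 = 1.87 V.
Since V_DS = 5.1 V ≥ V_ov = 1.87 V, the device is in saturation.
I_D = ½ k_n V_ov² (1 + λ V_DS) = 0.5 × 2.74 × 1.87² × (1 + 0.11 × 5.1) = 7.47 mA.

Saturation; I_D = 7.47 mA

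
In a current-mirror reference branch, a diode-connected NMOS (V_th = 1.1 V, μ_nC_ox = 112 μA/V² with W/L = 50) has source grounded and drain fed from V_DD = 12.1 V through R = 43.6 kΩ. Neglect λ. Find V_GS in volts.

V_GS = 1.40 V

With gate tied to drain, V_GS = V_DS ≥ V_GS − V_th, so the device is in saturation.
k_n = μ_nC_ox · (W/L) = 5.6 mA/V².
KCL at the drain: ½ k_n (V_GS − V_th)² = (V_DD − V_GS)/R.
Let x = V_GS − 1.1. Then 122 x² + x − 11 = 0, giving x = 0.296 V (positive root), so V_GS = 1.4 V.
I_D = (V_DD − V_GS)/R = (12.1 − 1.4) / 43.6 = 0.246 mA.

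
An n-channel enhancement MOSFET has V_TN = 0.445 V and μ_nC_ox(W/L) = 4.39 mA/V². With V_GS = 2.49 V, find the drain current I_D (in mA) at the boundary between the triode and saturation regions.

I_D = 9.18 mA

At the boundary V_DS = V_ov = V_GS − V_TN = 2.49 − 0.445 = 2.05 V.
I_D = ½ k_n V_ov² = 0.5 × 4.39 × 2.05² = 9.18 mA.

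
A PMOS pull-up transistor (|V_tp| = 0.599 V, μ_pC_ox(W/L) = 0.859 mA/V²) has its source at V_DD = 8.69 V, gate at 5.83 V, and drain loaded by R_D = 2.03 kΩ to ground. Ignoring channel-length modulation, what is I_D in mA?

V_SG = V_DD − V_G = 8.69 − 5.83 = 2.86 V, so V_ov = 2.86 − 0.599 = 2.26 V.
Assume saturation: I_D = ½ k_p V_ov² = 0.5 × 0.859 × 2.26² = 2.2 mA, giving V_SD = V_DD − I_D R_D = 8.69 − 2.2 × 2.03 = 4.23 V.
V_SD = 4.23 V ≥ V_ov = 2.26 V, confirming saturation.

I_D = 2.20 mA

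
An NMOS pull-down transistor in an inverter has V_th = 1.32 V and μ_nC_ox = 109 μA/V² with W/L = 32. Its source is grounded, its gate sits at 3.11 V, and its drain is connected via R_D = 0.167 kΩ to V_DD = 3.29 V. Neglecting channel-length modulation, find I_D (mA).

V_GS = V_G = 3.11 V, so V_ov = 3.11 − 1.32 = 1.79 V.
k_n = μ_nC_ox · (W/L) = 3.488 mA/V².
Assume saturation: I_D = ½ k_n V_ov² = 0.5 × 3.488 × 1.79² = 5.59 mA, giving V_DS = V_DD − I_D R_D = 3.29 − 5.59 × 0.167 = 2.36 V.
V_DS = 2.36 V ≥ V_ov = 1.79 V, confirming saturation.

I_D = 5.59 mA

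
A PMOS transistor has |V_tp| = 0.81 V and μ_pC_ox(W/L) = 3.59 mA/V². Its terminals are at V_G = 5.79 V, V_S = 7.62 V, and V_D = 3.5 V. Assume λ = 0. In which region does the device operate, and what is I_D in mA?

Saturation; I_D = 1.87 mA

V_SG = V_S − V_G = 7.62 − 5.79 = 1.83 V; V_SD = V_S − V_D = 7.62 − 3.5 = 4.12 V.
V_ov = V_SG − |V_tp| = 1.83 − 0.81 = 1.02 V.
Since V_SD = 4.12 V ≥ V_ov = 1.02 V, the device is in saturation.
I_D = ½ k_p V_ov² = 0.5 × 3.59 × 1.02² = 1.87 mA.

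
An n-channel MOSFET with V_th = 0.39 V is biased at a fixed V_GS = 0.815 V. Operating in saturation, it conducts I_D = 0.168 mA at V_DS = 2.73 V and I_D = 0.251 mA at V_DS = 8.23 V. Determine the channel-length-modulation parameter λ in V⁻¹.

λ = 0.119 V⁻¹

With V_GS fixed, I_D ∝ (1 + λ V_DS) in saturation, so I_D2/I_D1 = (1 + λ V_DS2)/(1 + λ V_DS1).
0.251/0.168 = 1.494 = (1 + 8.23 λ)/(1 + 2.73 λ).
Solving: λ (I_D1 V_DS2 − I_D2 V_DS1) = I_D2 − I_D1, so λ = (0.251 − 0.168) / (0.168 × 8.23 − 0.251 × 2.73) = 0.083 / 0.697 = 0.119 V⁻¹.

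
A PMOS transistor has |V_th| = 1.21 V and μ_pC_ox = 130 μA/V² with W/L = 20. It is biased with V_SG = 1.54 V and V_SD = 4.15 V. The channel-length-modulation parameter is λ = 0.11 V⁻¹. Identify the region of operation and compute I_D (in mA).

Saturation; I_D = 0.206 mA

k_p = μ_pC_ox · (W/L) = 2.6 mA/V².
V_ov = V_SG − |V_th| = 1.54 − 1.21 = 0.33 V.
Since V_SD = 4.15 V ≥ V_ov = 0.33 V, the device is in saturation.
I_D = ½ k_p V_ov² (1 + λ V_SD) = 0.5 × 2.6 × 0.33² × (1 + 0.11 × 4.15) = 0.206 mA.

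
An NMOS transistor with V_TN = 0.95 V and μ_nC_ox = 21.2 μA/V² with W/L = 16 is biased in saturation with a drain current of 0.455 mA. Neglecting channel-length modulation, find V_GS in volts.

V_GS = 2.59 V

k_n = μ_nC_ox · (W/L) = 0.3392 mA/V².
In saturation I_D = ½ k_n (V_GS − V_TN)², so V_GS − V_TN = √(2 I_D / k_n) = √(2 × 0.455 / 0.3392) = 1.64 V.
V_GS = 0.95 + 1.64 = 2.59 V.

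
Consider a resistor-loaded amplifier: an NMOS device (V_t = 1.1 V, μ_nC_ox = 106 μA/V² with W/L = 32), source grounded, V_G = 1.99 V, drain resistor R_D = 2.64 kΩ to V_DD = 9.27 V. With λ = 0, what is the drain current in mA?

V_GS = V_G = 1.99 V, so V_ov = 1.99 − 1.1 = 0.89 V.
k_n = μ_nC_ox · (W/L) = 3.392 mA/V².
Assume saturation: I_D = ½ k_n V_ov² = 0.5 × 3.392 × 0.89² = 1.34 mA, giving V_DS = V_DD − I_D R_D = 9.27 − 1.34 × 2.64 = 5.72 V.
V_DS = 5.72 V ≥ V_ov = 0.89 V, confirming saturation.

I_D = 1.34 mA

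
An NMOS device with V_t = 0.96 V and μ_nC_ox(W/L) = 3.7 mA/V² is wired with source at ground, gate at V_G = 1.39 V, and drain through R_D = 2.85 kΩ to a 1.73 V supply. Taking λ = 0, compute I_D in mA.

V_GS = V_G = 1.39 V, so V_ov = 1.39 − 0.96 = 0.43 V.
Assume saturation: I_D = ½ k_n V_ov² = 0.5 × 3.7 × 0.43² = 0.342 mA, giving V_DS = V_DD − I_D R_D = 1.73 − 0.342 × 2.85 = 0.755 V.
V_DS = 0.755 V ≥ V_ov = 0.43 V, confirming saturation.

I_D = 0.342 mA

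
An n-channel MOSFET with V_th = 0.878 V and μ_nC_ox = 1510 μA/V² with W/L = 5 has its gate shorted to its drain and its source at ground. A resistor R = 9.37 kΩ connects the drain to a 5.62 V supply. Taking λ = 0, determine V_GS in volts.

With gate tied to drain, V_GS = V_DS ≥ V_GS − V_th, so the device is in saturation.
k_n = μ_nC_ox · (W/L) = 7.55 mA/V².
KCL at the drain: ½ k_n (V_GS − V_th)² = (V_DD − V_GS)/R.
Let x = V_GS − 0.878. Then 35.4 x² + x − 4.742 = 0, giving x = 0.352 V (positive root), so V_GS = 1.23 V.
I_D = (V_DD − V_GS)/R = (5.62 − 1.23) / 9.37 = 0.468 mA.

V_GS = 1.23 V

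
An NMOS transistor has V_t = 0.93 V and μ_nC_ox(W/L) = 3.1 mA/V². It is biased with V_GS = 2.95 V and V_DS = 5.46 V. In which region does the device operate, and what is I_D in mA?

Saturation; I_D = 6.32 mA

V_ov = V_GS − V_t = 2.95 − 0.93 = 2.02 V.
Since V_DS = 5.46 V ≥ V_ov = 2.02 V, the device is in saturation.
I_D = ½ k_n V_ov² = 0.5 × 3.1 × 2.02² = 6.32 mA.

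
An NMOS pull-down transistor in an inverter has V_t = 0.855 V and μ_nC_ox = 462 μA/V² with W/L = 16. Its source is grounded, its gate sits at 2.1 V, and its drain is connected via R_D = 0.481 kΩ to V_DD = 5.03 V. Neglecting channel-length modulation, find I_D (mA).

I_D = 5.73 mA

V_GS = V_G = 2.1 V, so V_ov = 2.1 − 0.855 = 1.25 V.
k_n = μ_nC_ox · (W/L) = 7.392 mA/V².
Assume saturation: I_D = ½ k_n V_ov² = 0.5 × 7.392 × 1.25² = 5.73 mA, giving V_DS = V_DD − I_D R_D = 5.03 − 5.73 × 0.481 = 2.27 V.
V_DS = 2.27 V ≥ V_ov = 1.25 V, confirming saturation.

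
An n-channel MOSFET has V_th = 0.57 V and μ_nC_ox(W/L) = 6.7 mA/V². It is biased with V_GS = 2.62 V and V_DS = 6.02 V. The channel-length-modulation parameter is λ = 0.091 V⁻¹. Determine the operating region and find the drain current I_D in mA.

V_ov = V_GS − V_th = 2.62 − 0.57 = 2.05 V.
Since V_DS = 6.02 V ≥ V_ov = 2.05 V, the device is in saturation.
I_D = ½ k_n V_ov² (1 + λ V_DS) = 0.5 × 6.7 × 2.05² × (1 + 0.091 × 6.02) = 21.8 mA.

Saturation; I_D = 21.8 mA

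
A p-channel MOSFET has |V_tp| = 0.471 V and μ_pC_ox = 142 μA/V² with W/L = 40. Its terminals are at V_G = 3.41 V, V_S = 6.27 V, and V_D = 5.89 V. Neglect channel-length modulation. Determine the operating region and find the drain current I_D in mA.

Triode; I_D = 4.75 mA

V_SG = V_S − V_G = 6.27 − 3.41 = 2.86 V; V_SD = V_S − V_D = 6.27 − 5.89 = 0.38 V.
k_p = μ_pC_ox · (W/L) = 5.68 mA/V².
V_ov = V_SG − |V_tp| = 2.86 − 0.471 = 2.39 V.
Since V_SD = 0.38 V < V_ov = 2.39 V, the device is in the triode region.
I_D = k_p [V_ov · V_SD − ½ V_SD²] = 5.68 × [2.39 × 0.38 − 0.5 × 0.38²] = 4.75 mA.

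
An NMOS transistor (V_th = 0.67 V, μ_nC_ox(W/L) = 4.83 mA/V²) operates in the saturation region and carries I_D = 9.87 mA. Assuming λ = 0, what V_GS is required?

In saturation I_D = ½ k_n (V_GS − V_th)², so V_GS − V_th = √(2 I_D / k_n) = √(2 × 9.87 / 4.83) = 2.02 V.
V_GS = 0.67 + 2.02 = 2.69 V.

V_GS = 2.69 V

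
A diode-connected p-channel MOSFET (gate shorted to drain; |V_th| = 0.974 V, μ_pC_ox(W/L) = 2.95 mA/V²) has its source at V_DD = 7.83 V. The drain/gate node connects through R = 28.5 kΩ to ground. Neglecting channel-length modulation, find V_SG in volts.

V_SG = 1.37 V

With gate tied to drain, V_SG = V_SD ≥ V_SG − |V_th|, so the device is in saturation.
KCL at the drain: ½ k_p (V_SG − |V_th|)² = (V_DD − V_SG)/R.
Let x = V_SG − 0.974. Then 42 x² + x − 6.856 = 0, giving x = 0.392 V (positive root), so V_SG = 1.37 V.
I_D = (V_DD − V_SG)/R = (7.83 − 1.37) / 28.5 = 0.227 mA.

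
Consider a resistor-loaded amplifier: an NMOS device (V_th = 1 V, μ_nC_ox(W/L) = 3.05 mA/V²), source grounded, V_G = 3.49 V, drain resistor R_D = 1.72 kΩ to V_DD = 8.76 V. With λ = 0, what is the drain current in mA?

I_D = 4.67 mA

V_GS = V_G = 3.49 V, so V_ov = 3.49 − 1 = 2.49 V.
Assume saturation: I_D = ½ k_n V_ov² = 0.5 × 3.05 × 2.49² = 9.46 mA, giving V_DS = V_DD − I_D R_D = 8.76 − 9.46 × 1.72 = -7.5 V.
But -7.5 V < V_ov = 2.49 V, so the device is actually in triode.
In triode I_D = k_n[V_ov V_DS − ½ V_DS²] and I_D = (V_DD − V_DS)/R_D. Equating: 2.62 V_DS² − 14.06 V_DS + 8.76 = 0, giving V_DS = 0.719 V (the root below V_ov).
I_D = (8.76 − 0.719) / 1.72 = 4.67 mA.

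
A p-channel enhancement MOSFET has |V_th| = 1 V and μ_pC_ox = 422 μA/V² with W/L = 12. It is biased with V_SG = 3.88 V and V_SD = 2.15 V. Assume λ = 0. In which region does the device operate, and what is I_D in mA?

Triode; I_D = 19.7 mA

k_p = μ_pC_ox · (W/L) = 5.064 mA/V².
V_ov = V_SG − |V_th| = 3.88 − 1 = 2.88 V.
Since V_SD = 2.15 V < V_ov = 2.88 V, the device is in the triode region.
I_D = k_p [V_ov · V_SD − ½ V_SD²] = 5.064 × [2.88 × 2.15 − 0.5 × 2.15²] = 19.7 mA.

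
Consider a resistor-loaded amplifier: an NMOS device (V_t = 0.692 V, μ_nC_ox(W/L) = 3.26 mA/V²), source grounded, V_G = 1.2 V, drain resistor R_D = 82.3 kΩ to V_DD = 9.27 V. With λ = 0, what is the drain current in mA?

V_GS = V_G = 1.2 V, so V_ov = 1.2 − 0.692 = 0.508 V.
Assume saturation: I_D = ½ k_n V_ov² = 0.5 × 3.26 × 0.508² = 0.421 mA, giving V_DS = V_DD − I_D R_D = 9.27 − 0.421 × 82.3 = -25.3 V.
But -25.3 V < V_ov = 0.508 V, so the device is actually in triode.
In triode I_D = k_n[V_ov V_DS − ½ V_DS²] and I_D = (V_DD − V_DS)/R_D. Equating: 134 V_DS² − 137.3 V_DS + 9.27 = 0, giving V_DS = 0.0727 V (the root below V_ov).
I_D = (9.27 − 0.0727) / 82.3 = 0.112 mA.

I_D = 0.112 mA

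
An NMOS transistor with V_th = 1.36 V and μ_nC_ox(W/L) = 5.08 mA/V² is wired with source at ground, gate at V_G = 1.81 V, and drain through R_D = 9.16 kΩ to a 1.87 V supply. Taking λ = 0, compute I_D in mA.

I_D = 0.194 mA

V_GS = V_G = 1.81 V, so V_ov = 1.81 − 1.36 = 0.45 V.
Assume saturation: I_D = ½ k_n V_ov² = 0.5 × 5.08 × 0.45² = 0.514 mA, giving V_DS = V_DD − I_D R_D = 1.87 − 0.514 × 9.16 = -2.84 V.
But -2.84 V < V_ov = 0.45 V, so the device is actually in triode.
In triode I_D = k_n[V_ov V_DS − ½ V_DS²] and I_D = (V_DD − V_DS)/R_D. Equating: 23.3 V_DS² − 21.94 V_DS + 1.87 = 0, giving V_DS = 0.0948 V (the root below V_ov).
I_D = (1.87 − 0.0948) / 9.16 = 0.194 mA.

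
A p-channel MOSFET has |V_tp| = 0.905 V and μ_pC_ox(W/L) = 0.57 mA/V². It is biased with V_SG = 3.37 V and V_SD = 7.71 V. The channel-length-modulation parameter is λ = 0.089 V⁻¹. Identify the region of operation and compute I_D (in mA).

V_ov = V_SG − |V_tp| = 3.37 − 0.905 = 2.46 V.
Since V_SD = 7.71 V ≥ V_ov = 2.46 V, the device is in saturation.
I_D = ½ k_p V_ov² (1 + λ V_SD) = 0.5 × 0.57 × 2.46² × (1 + 0.089 × 7.71) = 2.92 mA.

Saturation; I_D = 2.92 mA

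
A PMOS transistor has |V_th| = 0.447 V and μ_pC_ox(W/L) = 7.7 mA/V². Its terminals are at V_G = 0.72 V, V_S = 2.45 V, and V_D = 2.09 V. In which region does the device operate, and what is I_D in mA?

Triode; I_D = 3.06 mA

V_SG = V_S − V_G = 2.45 − 0.72 = 1.73 V; V_SD = V_S − V_D = 2.45 − 2.09 = 0.36 V.
V_ov = V_SG − |V_th| = 1.73 − 0.447 = 1.28 V.
Since V_SD = 0.36 V < V_ov = 1.28 V, the device is in the triode region.
I_D = k_p [V_ov · V_SD − ½ V_SD²] = 7.7 × [1.28 × 0.36 − 0.5 × 0.36²] = 3.06 mA.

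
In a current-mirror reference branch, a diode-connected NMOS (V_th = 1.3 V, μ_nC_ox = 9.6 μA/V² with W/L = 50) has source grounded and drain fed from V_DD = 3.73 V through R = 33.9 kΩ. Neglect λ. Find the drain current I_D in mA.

With gate tied to drain, V_GS = V_DS ≥ V_GS − V_th, so the device is in saturation.
k_n = μ_nC_ox · (W/L) = 0.48 mA/V².
KCL at the drain: ½ k_n (V_GS − V_th)² = (V_DD − V_GS)/R.
Let x = V_GS − 1.3. Then 8.14 x² + x − 2.43 = 0, giving x = 0.488 V (positive root), so V_GS = 1.79 V.
I_D = (V_DD − V_GS)/R = (3.73 − 1.79) / 33.9 = 0.0573 mA.

I_D = 0.0573 mA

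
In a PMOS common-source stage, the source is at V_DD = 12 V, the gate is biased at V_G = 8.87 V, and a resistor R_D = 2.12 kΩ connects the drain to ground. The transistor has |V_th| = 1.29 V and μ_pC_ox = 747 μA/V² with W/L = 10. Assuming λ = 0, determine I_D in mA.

I_D = 5.45 mA

V_SG = V_DD − V_G = 12 − 8.87 = 3.13 V, so V_ov = 3.13 − 1.29 = 1.84 V.
k_p = μ_pC_ox · (W/L) = 7.47 mA/V².
Assume saturation: I_D = ½ k_p V_ov² = 0.5 × 7.47 × 1.84² = 12.6 mA, giving V_SD = V_DD − I_D R_D = 12 − 12.6 × 2.12 = -14.8 V.
But -14.8 V < V_ov = 1.84 V, so the device is actually in triode.
In triode I_D = k_p[V_ov V_SD − ½ V_SD²] and I_D = (V_DD − V_SD)/R_D. Equating: 7.92 V_SD² − 30.14 V_SD + 12 = 0, giving V_SD = 0.452 V (the root below V_ov).
I_D = (12 − 0.452) / 2.12 = 5.45 mA.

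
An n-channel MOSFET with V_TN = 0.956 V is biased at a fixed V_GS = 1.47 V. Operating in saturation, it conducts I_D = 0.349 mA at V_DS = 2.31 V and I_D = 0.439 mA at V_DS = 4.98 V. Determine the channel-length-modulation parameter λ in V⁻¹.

With V_GS fixed, I_D ∝ (1 + λ V_DS) in saturation, so I_D2/I_D1 = (1 + λ V_DS2)/(1 + λ V_DS1).
0.439/0.349 = 1.258 = (1 + 4.98 λ)/(1 + 2.31 λ).
Solving: λ (I_D1 V_DS2 − I_D2 V_DS1) = I_D2 − I_D1, so λ = (0.439 − 0.349) / (0.349 × 4.98 − 0.439 × 2.31) = 0.09 / 0.724 = 0.124 V⁻¹.

λ = 0.124 V⁻¹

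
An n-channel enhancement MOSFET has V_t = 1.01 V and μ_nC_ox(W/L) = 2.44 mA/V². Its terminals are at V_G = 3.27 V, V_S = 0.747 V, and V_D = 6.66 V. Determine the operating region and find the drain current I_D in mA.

Saturation; I_D = 2.79 mA

V_GS = V_G − V_S = 3.27 − 0.747 = 2.52 V; V_DS = V_D − V_S = 6.66 − 0.747 = 5.91 V.
V_ov = V_GS − V_t = 2.52 − 1.01 = 1.51 V.
Since V_DS = 5.91 V ≥ V_ov = 1.51 V, the device is in saturation.
I_D = ½ k_n V_ov² = 0.5 × 2.44 × 1.51² = 2.79 mA.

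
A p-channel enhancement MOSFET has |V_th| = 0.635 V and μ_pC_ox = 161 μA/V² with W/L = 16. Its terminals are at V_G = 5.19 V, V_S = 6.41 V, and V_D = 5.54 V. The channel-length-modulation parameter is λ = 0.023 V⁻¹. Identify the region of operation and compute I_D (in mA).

Saturation; I_D = 0.450 mA

V_SG = V_S − V_G = 6.41 − 5.19 = 1.22 V; V_SD = V_S − V_D = 6.41 − 5.54 = 0.87 V.
k_p = μ_pC_ox · (W/L) = 2.576 mA/V².
V_ov = V_SG − |V_th| = 1.22 − 0.635 = 0.585 V.
Since V_SD = 0.87 V ≥ V_ov = 0.585 V, the device is in saturation.
I_D = ½ k_p V_ov² (1 + λ V_SD) = 0.5 × 2.576 × 0.585² × (1 + 0.023 × 0.87) = 0.45 mA.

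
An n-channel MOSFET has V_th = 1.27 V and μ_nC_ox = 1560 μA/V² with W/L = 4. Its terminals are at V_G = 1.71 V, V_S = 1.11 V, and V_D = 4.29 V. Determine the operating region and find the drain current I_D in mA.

Cutoff; I_D = 0 mA

V_GS = V_G − V_S = 1.71 − 1.11 = 0.6 V; V_DS = V_D − V_S = 4.29 − 1.11 = 3.18 V.
V_GS = 0.6 V < V_th = 1.27 V, so the transistor is in cutoff.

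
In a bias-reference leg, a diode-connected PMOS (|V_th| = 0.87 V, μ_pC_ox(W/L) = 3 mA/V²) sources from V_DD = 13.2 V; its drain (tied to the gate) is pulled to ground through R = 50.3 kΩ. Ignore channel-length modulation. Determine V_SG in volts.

With gate tied to drain, V_SG = V_SD ≥ V_SG − |V_th|, so the device is in saturation.
KCL at the drain: ½ k_p (V_SG − |V_th|)² = (V_DD − V_SG)/R.
Let x = V_SG − 0.87. Then 75.4 x² + x − 12.33 = 0, giving x = 0.398 V (positive root), so V_SG = 1.27 V.
I_D = (V_DD − V_SG)/R = (13.2 − 1.27) / 50.3 = 0.237 mA.

V_SG = 1.27 V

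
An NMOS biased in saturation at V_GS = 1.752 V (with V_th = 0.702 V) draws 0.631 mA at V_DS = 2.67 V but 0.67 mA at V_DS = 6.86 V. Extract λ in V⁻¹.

λ = 0.0154 V⁻¹

With V_GS fixed, I_D ∝ (1 + λ V_DS) in saturation, so I_D2/I_D1 = (1 + λ V_DS2)/(1 + λ V_DS1).
0.67/0.631 = 1.062 = (1 + 6.86 λ)/(1 + 2.67 λ).
Solving: λ (I_D1 V_DS2 − I_D2 V_DS1) = I_D2 − I_D1, so λ = (0.67 − 0.631) / (0.631 × 6.86 − 0.67 × 2.67) = 0.039 / 2.54 = 0.0154 V⁻¹.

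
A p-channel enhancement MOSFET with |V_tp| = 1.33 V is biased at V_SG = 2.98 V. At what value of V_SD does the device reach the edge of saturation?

V_SD,sat = 1.65 V

The boundary between triode and saturation is V_SD = V_SG − |V_tp| = V_ov.
V_ov = 2.98 − 1.33 = 1.65 V.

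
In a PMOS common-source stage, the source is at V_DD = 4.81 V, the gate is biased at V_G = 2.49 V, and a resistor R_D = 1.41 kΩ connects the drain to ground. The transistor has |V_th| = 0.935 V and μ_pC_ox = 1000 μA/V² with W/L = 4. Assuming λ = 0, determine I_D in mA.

I_D = 2.91 mA

V_SG = V_DD − V_G = 4.81 − 2.49 = 2.32 V, so V_ov = 2.32 − 0.935 = 1.38 V.
k_p = μ_pC_ox · (W/L) = 4 mA/V².
Assume saturation: I_D = ½ k_p V_ov² = 0.5 × 4 × 1.38² = 3.84 mA, giving V_SD = V_DD − I_D R_D = 4.81 − 3.84 × 1.41 = -0.599 V.
But -0.599 V < V_ov = 1.38 V, so the device is actually in triode.
In triode I_D = k_p[V_ov V_SD − ½ V_SD²] and I_D = (V_DD − V_SD)/R_D. Equating: 2.82 V_SD² − 8.811 V_SD + 4.81 = 0, giving V_SD = 0.705 V (the root below V_ov).
I_D = (4.81 − 0.705) / 1.41 = 2.91 mA.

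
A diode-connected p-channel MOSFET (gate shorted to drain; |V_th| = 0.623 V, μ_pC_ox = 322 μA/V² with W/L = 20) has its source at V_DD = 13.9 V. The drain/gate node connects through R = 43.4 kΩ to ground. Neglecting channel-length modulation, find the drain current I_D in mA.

With gate tied to drain, V_SG = V_SD ≥ V_SG − |V_th|, so the device is in saturation.
k_p = μ_pC_ox · (W/L) = 6.44 mA/V².
KCL at the drain: ½ k_p (V_SG − |V_th|)² = (V_DD − V_SG)/R.
Let x = V_SG − 0.623. Then 140 x² + x − 13.28 = 0, giving x = 0.305 V (positive root), so V_SG = 0.928 V.
I_D = (V_DD − V_SG)/R = (13.9 − 0.928) / 43.4 = 0.299 mA.

I_D = 0.299 mA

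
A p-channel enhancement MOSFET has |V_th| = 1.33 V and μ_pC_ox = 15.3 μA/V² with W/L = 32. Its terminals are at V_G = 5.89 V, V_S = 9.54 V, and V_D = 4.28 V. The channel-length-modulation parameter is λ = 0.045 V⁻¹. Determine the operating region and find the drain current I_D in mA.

Saturation; I_D = 1.63 mA

V_SG = V_S − V_G = 9.54 − 5.89 = 3.65 V; V_SD = V_S − V_D = 9.54 − 4.28 = 5.26 V.
k_p = μ_pC_ox · (W/L) = 0.4896 mA/V².
V_ov = V_SG − |V_th| = 3.65 − 1.33 = 2.32 V.
Since V_SD = 5.26 V ≥ V_ov = 2.32 V, the device is in saturation.
I_D = ½ k_p V_ov² (1 + λ V_SD) = 0.5 × 0.4896 × 2.32² × (1 + 0.045 × 5.26) = 1.63 mA.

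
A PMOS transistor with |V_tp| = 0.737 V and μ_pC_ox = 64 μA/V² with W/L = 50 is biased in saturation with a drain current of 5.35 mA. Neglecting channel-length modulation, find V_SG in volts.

V_SG = 2.57 V

k_p = μ_pC_ox · (W/L) = 3.2 mA/V².
In saturation I_D = ½ k_p (V_SG − |V_tp|)², so V_SG − |V_tp| = √(2 I_D / k_p) = √(2 × 5.35 / 3.2) = 1.83 V.
V_SG = 0.737 + 1.83 = 2.57 V.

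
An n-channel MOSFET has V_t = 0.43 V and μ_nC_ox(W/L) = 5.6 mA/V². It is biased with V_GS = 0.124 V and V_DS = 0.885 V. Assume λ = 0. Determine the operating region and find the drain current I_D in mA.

V_GS = 0.124 V < V_t = 0.43 V, so the transistor is in cutoff.

Cutoff; I_D = 0 mA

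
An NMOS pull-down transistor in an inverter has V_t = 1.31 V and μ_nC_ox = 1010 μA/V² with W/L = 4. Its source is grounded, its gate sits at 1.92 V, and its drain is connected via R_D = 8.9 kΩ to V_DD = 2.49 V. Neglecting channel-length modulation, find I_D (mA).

V_GS = V_G = 1.92 V, so V_ov = 1.92 − 1.31 = 0.61 V.
k_n = μ_nC_ox · (W/L) = 4.04 mA/V².
Assume saturation: I_D = ½ k_n V_ov² = 0.5 × 4.04 × 0.61² = 0.752 mA, giving V_DS = V_DD − I_D R_D = 2.49 − 0.752 × 8.9 = -4.2 V.
But -4.2 V < V_ov = 0.61 V, so the device is actually in triode.
In triode I_D = k_n[V_ov V_DS − ½ V_DS²] and I_D = (V_DD − V_DS)/R_D. Equating: 18 V_DS² − 22.93 V_DS + 2.49 = 0, giving V_DS = 0.12 V (the root below V_ov).
I_D = (2.49 − 0.12) / 8.9 = 0.266 mA.

I_D = 0.266 mA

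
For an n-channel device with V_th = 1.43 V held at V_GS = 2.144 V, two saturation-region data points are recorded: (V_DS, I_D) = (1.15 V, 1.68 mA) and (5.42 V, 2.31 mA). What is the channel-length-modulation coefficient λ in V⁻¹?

λ = 0.0977 V⁻¹

With V_GS fixed, I_D ∝ (1 + λ V_DS) in saturation, so I_D2/I_D1 = (1 + λ V_DS2)/(1 + λ V_DS1).
2.31/1.68 = 1.375 = (1 + 5.42 λ)/(1 + 1.15 λ).
Solving: λ (I_D1 V_DS2 − I_D2 V_DS1) = I_D2 − I_D1, so λ = (2.31 − 1.68) / (1.68 × 5.42 − 2.31 × 1.15) = 0.63 / 6.45 = 0.0977 V⁻¹.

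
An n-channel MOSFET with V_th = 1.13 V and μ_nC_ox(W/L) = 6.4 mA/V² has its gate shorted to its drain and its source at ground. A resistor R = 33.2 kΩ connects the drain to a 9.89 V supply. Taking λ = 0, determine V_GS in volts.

V_GS = 1.41 V

With gate tied to drain, V_GS = V_DS ≥ V_GS − V_th, so the device is in saturation.
KCL at the drain: ½ k_n (V_GS − V_th)² = (V_DD − V_GS)/R.
Let x = V_GS − 1.13. Then 106 x² + x − 8.76 = 0, giving x = 0.282 V (positive root), so V_GS = 1.41 V.
I_D = (V_DD − V_GS)/R = (9.89 − 1.41) / 33.2 = 0.255 mA.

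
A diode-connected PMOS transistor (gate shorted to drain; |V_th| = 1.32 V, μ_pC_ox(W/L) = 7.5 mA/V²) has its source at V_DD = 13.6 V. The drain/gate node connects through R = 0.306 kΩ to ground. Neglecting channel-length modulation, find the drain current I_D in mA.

With gate tied to drain, V_SG = V_SD ≥ V_SG − |V_th|, so the device is in saturation.
KCL at the drain: ½ k_p (V_SG − |V_th|)² = (V_DD − V_SG)/R.
Let x = V_SG − 1.32. Then 1.15 x² + x − 12.28 = 0, giving x = 2.86 V (positive root), so V_SG = 4.18 V.
I_D = (V_DD − V_SG)/R = (13.6 − 4.18) / 0.306 = 30.8 mA.

I_D = 30.8 mA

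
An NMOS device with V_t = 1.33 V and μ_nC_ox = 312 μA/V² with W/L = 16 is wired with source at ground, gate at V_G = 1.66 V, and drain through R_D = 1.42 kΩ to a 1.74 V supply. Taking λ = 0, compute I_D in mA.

I_D = 0.272 mA

V_GS = V_G = 1.66 V, so V_ov = 1.66 − 1.33 = 0.33 V.
k_n = μ_nC_ox · (W/L) = 4.992 mA/V².
Assume saturation: I_D = ½ k_n V_ov² = 0.5 × 4.992 × 0.33² = 0.272 mA, giving V_DS = V_DD − I_D R_D = 1.74 − 0.272 × 1.42 = 1.35 V.
V_DS = 1.35 V ≥ V_ov = 0.33 V, confirming saturation.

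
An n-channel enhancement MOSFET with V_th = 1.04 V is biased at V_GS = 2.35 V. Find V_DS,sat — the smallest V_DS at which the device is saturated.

V_DS,sat = 1.31 V

The boundary between triode and saturation is V_DS = V_GS − V_th = V_ov.
V_ov = 2.35 − 1.04 = 1.31 V.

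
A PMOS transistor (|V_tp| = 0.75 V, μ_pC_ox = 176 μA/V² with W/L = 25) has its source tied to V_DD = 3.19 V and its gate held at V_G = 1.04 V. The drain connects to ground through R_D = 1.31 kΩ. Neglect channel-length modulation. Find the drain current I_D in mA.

V_SG = V_DD − V_G = 3.19 − 1.04 = 2.15 V, so V_ov = 2.15 − 0.75 = 1.4 V.
k_p = μ_pC_ox · (W/L) = 4.4 mA/V².
Assume saturation: I_D = ½ k_p V_ov² = 0.5 × 4.4 × 1.4² = 4.31 mA, giving V_SD = V_DD − I_D R_D = 3.19 − 4.31 × 1.31 = -2.46 V.
But -2.46 V < V_ov = 1.4 V, so the device is actually in triode.
In triode I_D = k_p[V_ov V_SD − ½ V_SD²] and I_D = (V_DD − V_SD)/R_D. Equating: 2.88 V_SD² − 9.07 V_SD + 3.19 = 0, giving V_SD = 0.403 V (the root below V_ov).
I_D = (3.19 − 0.403) / 1.31 = 2.13 mA.

I_D = 2.13 mA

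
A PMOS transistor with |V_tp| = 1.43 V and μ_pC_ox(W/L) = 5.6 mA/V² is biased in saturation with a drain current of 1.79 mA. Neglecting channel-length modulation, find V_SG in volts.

In saturation I_D = ½ k_p (V_SG − |V_tp|)², so V_SG − |V_tp| = √(2 I_D / k_p) = √(2 × 1.79 / 5.6) = 0.8 V.
V_SG = 1.43 + 0.8 = 2.23 V.

V_SG = 2.23 V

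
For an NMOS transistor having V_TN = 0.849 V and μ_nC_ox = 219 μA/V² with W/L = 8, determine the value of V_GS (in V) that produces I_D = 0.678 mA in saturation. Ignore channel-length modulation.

V_GS = 1.73 V

k_n = μ_nC_ox · (W/L) = 1.752 mA/V².
In saturation I_D = ½ k_n (V_GS − V_TN)², so V_GS − V_TN = √(2 I_D / k_n) = √(2 × 0.678 / 1.752) = 0.88 V.
V_GS = 0.849 + 0.88 = 1.73 V.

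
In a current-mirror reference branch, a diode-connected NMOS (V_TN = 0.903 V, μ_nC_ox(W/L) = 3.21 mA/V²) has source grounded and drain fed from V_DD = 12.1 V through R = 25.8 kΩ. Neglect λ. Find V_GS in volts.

With gate tied to drain, V_GS = V_DS ≥ V_GS − V_TN, so the device is in saturation.
KCL at the drain: ½ k_n (V_GS − V_TN)² = (V_DD − V_GS)/R.
Let x = V_GS − 0.903. Then 41.4 x² + x − 11.2 = 0, giving x = 0.508 V (positive root), so V_GS = 1.41 V.
I_D = (V_DD − V_GS)/R = (12.1 − 1.41) / 25.8 = 0.414 mA.

V_GS = 1.41 V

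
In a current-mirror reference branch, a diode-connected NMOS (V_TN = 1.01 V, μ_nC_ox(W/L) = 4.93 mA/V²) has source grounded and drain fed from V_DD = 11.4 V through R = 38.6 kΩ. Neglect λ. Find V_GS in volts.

V_GS = 1.34 V

With gate tied to drain, V_GS = V_DS ≥ V_GS − V_TN, so the device is in saturation.
KCL at the drain: ½ k_n (V_GS − V_TN)² = (V_DD − V_GS)/R.
Let x = V_GS − 1.01. Then 95.1 x² + x − 10.39 = 0, giving x = 0.325 V (positive root), so V_GS = 1.34 V.
I_D = (V_DD − V_GS)/R = (11.4 − 1.34) / 38.6 = 0.261 mA.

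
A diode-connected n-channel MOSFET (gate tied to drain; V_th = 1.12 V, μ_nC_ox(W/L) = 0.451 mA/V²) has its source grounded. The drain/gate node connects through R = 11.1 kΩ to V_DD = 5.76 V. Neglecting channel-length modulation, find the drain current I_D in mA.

With gate tied to drain, V_GS = V_DS ≥ V_GS − V_th, so the device is in saturation.
KCL at the drain: ½ k_n (V_GS − V_th)² = (V_DD − V_GS)/R.
Let x = V_GS − 1.12. Then 2.5 x² + x − 4.64 = 0, giving x = 1.18 V (positive root), so V_GS = 2.3 V.
I_D = (V_DD − V_GS)/R = (5.76 − 2.3) / 11.1 = 0.312 mA.

I_D = 0.312 mA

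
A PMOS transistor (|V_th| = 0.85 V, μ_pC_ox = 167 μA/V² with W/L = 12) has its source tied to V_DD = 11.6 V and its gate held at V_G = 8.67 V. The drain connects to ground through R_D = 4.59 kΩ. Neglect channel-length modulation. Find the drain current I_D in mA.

I_D = 2.38 mA

V_SG = V_DD − V_G = 11.6 − 8.67 = 2.93 V, so V_ov = 2.93 − 0.85 = 2.08 V.
k_p = μ_pC_ox · (W/L) = 2.004 mA/V².
Assume saturation: I_D = ½ k_p V_ov² = 0.5 × 2.004 × 2.08² = 4.34 mA, giving V_SD = V_DD − I_D R_D = 11.6 − 4.34 × 4.59 = -8.3 V.
But -8.3 V < V_ov = 2.08 V, so the device is actually in triode.
In triode I_D = k_p[V_ov V_SD − ½ V_SD²] and I_D = (V_DD − V_SD)/R_D. Equating: 4.6 V_SD² − 20.13 V_SD + 11.6 = 0, giving V_SD = 0.683 V (the root below V_ov).
I_D = (11.6 − 0.683) / 4.59 = 2.38 mA.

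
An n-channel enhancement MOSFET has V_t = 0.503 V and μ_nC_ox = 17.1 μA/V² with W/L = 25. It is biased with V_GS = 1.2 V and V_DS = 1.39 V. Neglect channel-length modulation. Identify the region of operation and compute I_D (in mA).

Saturation; I_D = 0.104 mA

k_n = μ_nC_ox · (W/L) = 0.4275 mA/V².
V_ov = V_GS − V_t = 1.2 − 0.503 = 0.697 V.
Since V_DS = 1.39 V ≥ V_ov = 0.697 V, the device is in saturation.
I_D = ½ k_n V_ov² = 0.5 × 0.4275 × 0.697² = 0.104 mA.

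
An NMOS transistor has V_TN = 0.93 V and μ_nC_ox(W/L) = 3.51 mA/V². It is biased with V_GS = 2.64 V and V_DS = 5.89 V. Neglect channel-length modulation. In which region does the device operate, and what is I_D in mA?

Saturation; I_D = 5.13 mA

V_ov = V_GS − V_TN = 2.64 − 0.93 = 1.71 V.
Since V_DS = 5.89 V ≥ V_ov = 1.71 V, the device is in saturation.
I_D = ½ k_n V_ov² = 0.5 × 3.51 × 1.71² = 5.13 mA.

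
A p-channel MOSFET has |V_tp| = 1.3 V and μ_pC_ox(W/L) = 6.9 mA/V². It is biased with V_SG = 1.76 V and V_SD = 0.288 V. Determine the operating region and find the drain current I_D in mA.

Triode; I_D = 0.628 mA

V_ov = V_SG − |V_tp| = 1.76 − 1.3 = 0.46 V.
Since V_SD = 0.288 V < V_ov = 0.46 V, the device is in the triode region.
I_D = k_p [V_ov · V_SD − ½ V_SD²] = 6.9 × [0.46 × 0.288 − 0.5 × 0.288²] = 0.628 mA.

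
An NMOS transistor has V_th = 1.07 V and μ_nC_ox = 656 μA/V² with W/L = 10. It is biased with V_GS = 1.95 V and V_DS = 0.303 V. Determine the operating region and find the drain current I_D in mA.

k_n = μ_nC_ox · (W/L) = 6.56 mA/V².
V_ov = V_GS − V_th = 1.95 − 1.07 = 0.88 V.
Since V_DS = 0.303 V < V_ov = 0.88 V, the device is in the triode region.
I_D = k_n [V_ov · V_DS − ½ V_DS²] = 6.56 × [0.88 × 0.303 − 0.5 × 0.303²] = 1.45 mA.

Triode; I_D = 1.45 mA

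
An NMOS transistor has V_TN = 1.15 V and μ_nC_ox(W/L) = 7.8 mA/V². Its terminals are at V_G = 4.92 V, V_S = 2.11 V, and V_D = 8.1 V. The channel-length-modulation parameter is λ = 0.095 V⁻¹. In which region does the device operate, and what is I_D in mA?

Saturation; I_D = 16.9 mA

V_GS = V_G − V_S = 4.92 − 2.11 = 2.81 V; V_DS = V_D − V_S = 8.1 − 2.11 = 5.99 V.
V_ov = V_GS − V_TN = 2.81 − 1.15 = 1.66 V.
Since V_DS = 5.99 V ≥ V_ov = 1.66 V, the device is in saturation.
I_D = ½ k_n V_ov² (1 + λ V_DS) = 0.5 × 7.8 × 1.66² × (1 + 0.095 × 5.99) = 16.9 mA.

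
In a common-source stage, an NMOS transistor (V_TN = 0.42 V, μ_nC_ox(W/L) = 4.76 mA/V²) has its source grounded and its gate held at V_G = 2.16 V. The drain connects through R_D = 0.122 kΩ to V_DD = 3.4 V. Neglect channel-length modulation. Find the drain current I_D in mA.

I_D = 7.21 mA

V_GS = V_G = 2.16 V, so V_ov = 2.16 − 0.42 = 1.74 V.
Assume saturation: I_D = ½ k_n V_ov² = 0.5 × 4.76 × 1.74² = 7.21 mA, giving V_DS = V_DD − I_D R_D = 3.4 − 7.21 × 0.122 = 2.52 V.
V_DS = 2.52 V ≥ V_ov = 1.74 V, confirming saturation.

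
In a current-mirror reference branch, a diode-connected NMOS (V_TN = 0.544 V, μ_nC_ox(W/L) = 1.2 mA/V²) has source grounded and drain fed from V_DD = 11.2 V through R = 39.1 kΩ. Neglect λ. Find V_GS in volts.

V_GS = 1.20 V

With gate tied to drain, V_GS = V_DS ≥ V_GS − V_TN, so the device is in saturation.
KCL at the drain: ½ k_n (V_GS − V_TN)² = (V_DD − V_GS)/R.
Let x = V_GS − 0.544. Then 23.5 x² + x − 10.66 = 0, giving x = 0.653 V (positive root), so V_GS = 1.2 V.
I_D = (V_DD − V_GS)/R = (11.2 − 1.2) / 39.1 = 0.256 mA.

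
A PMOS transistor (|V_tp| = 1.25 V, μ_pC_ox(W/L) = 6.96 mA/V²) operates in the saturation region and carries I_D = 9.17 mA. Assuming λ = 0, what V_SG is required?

V_SG = 2.87 V

In saturation I_D = ½ k_p (V_SG − |V_tp|)², so V_SG − |V_tp| = √(2 I_D / k_p) = √(2 × 9.17 / 6.96) = 1.62 V.
V_SG = 1.25 + 1.62 = 2.87 V.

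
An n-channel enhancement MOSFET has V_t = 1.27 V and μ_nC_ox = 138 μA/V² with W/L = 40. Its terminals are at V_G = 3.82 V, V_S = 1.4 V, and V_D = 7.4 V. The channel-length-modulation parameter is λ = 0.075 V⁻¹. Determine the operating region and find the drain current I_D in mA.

V_GS = V_G − V_S = 3.82 − 1.4 = 2.42 V; V_DS = V_D − V_S = 7.4 − 1.4 = 6 V.
k_n = μ_nC_ox · (W/L) = 5.52 mA/V².
V_ov = V_GS − V_t = 2.42 − 1.27 = 1.15 V.
Since V_DS = 6 V ≥ V_ov = 1.15 V, the device is in saturation.
I_D = ½ k_n V_ov² (1 + λ V_DS) = 0.5 × 5.52 × 1.15² × (1 + 0.075 × 6) = 5.29 mA.

Saturation; I_D = 5.29 mA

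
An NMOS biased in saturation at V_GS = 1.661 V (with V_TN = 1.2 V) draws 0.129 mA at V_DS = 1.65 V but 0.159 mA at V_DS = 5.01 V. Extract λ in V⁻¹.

With V_GS fixed, I_D ∝ (1 + λ V_DS) in saturation, so I_D2/I_D1 = (1 + λ V_DS2)/(1 + λ V_DS1).
0.159/0.129 = 1.233 = (1 + 5.01 λ)/(1 + 1.65 λ).
Solving: λ (I_D1 V_DS2 − I_D2 V_DS1) = I_D2 − I_D1, so λ = (0.159 − 0.129) / (0.129 × 5.01 − 0.159 × 1.65) = 0.03 / 0.384 = 0.0781 V⁻¹.

λ = 0.0781 V⁻¹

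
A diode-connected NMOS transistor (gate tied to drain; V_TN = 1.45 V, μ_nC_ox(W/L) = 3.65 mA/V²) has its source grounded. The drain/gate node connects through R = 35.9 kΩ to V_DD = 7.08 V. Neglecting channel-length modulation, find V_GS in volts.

With gate tied to drain, V_GS = V_DS ≥ V_GS − V_TN, so the device is in saturation.
KCL at the drain: ½ k_n (V_GS − V_TN)² = (V_DD − V_GS)/R.
Let x = V_GS − 1.45. Then 65.5 x² + x − 5.63 = 0, giving x = 0.286 V (positive root), so V_GS = 1.74 V.
I_D = (V_DD − V_GS)/R = (7.08 − 1.74) / 35.9 = 0.149 mA.

V_GS = 1.74 V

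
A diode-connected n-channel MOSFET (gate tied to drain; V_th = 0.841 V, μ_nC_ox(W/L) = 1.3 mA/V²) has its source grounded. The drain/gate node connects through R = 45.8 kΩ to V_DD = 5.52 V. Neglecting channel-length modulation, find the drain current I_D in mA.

I_D = 0.0939 mA

With gate tied to drain, V_GS = V_DS ≥ V_GS − V_th, so the device is in saturation.
KCL at the drain: ½ k_n (V_GS − V_th)² = (V_DD − V_GS)/R.
Let x = V_GS − 0.841. Then 29.8 x² + x − 4.679 = 0, giving x = 0.38 V (positive root), so V_GS = 1.22 V.
I_D = (V_DD − V_GS)/R = (5.52 − 1.22) / 45.8 = 0.0939 mA.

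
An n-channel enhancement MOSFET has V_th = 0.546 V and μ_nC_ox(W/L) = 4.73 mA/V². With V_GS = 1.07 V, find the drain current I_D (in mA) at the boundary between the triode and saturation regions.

At the boundary V_DS = V_ov = V_GS − V_th = 1.07 − 0.546 = 0.524 V.
I_D = ½ k_n V_ov² = 0.5 × 4.73 × 0.524² = 0.649 mA.

I_D = 0.649 mA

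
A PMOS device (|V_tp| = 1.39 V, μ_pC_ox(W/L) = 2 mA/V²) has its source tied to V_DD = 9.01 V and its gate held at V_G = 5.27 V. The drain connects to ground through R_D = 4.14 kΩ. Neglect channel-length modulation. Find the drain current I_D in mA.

I_D = 2.06 mA

V_SG = V_DD − V_G = 9.01 − 5.27 = 3.74 V, so V_ov = 3.74 − 1.39 = 2.35 V.
Assume saturation: I_D = ½ k_p V_ov² = 0.5 × 2 × 2.35² = 5.52 mA, giving V_SD = V_DD − I_D R_D = 9.01 − 5.52 × 4.14 = -13.9 V.
But -13.9 V < V_ov = 2.35 V, so the device is actually in triode.
In triode I_D = k_p[V_ov V_SD − ½ V_SD²] and I_D = (V_DD − V_SD)/R_D. Equating: 4.14 V_SD² − 20.46 V_SD + 9.01 = 0, giving V_SD = 0.489 V (the root below V_ov).
I_D = (9.01 − 0.489) / 4.14 = 2.06 mA.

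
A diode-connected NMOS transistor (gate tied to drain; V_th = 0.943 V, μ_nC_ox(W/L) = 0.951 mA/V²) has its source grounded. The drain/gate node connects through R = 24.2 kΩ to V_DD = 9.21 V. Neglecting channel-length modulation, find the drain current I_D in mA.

With gate tied to drain, V_GS = V_DS ≥ V_GS − V_th, so the device is in saturation.
KCL at the drain: ½ k_n (V_GS − V_th)² = (V_DD − V_GS)/R.
Let x = V_GS − 0.943. Then 11.5 x² + x − 8.267 = 0, giving x = 0.805 V (positive root), so V_GS = 1.75 V.
I_D = (V_DD − V_GS)/R = (9.21 − 1.75) / 24.2 = 0.308 mA.

I_D = 0.308 mA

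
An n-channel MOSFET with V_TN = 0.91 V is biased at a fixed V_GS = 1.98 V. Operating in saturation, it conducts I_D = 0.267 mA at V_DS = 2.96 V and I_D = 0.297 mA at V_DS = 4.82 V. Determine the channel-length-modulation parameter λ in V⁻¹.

With V_GS fixed, I_D ∝ (1 + λ V_DS) in saturation, so I_D2/I_D1 = (1 + λ V_DS2)/(1 + λ V_DS1).
0.297/0.267 = 1.112 = (1 + 4.82 λ)/(1 + 2.96 λ).
Solving: λ (I_D1 V_DS2 − I_D2 V_DS1) = I_D2 − I_D1, so λ = (0.297 − 0.267) / (0.267 × 4.82 − 0.297 × 2.96) = 0.03 / 0.408 = 0.0736 V⁻¹.

λ = 0.0736 V⁻¹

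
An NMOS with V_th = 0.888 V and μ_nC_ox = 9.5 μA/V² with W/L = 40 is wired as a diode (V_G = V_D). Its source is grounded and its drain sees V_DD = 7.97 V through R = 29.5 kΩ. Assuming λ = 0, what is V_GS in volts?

With gate tied to drain, V_GS = V_DS ≥ V_GS − V_th, so the device is in saturation.
k_n = μ_nC_ox · (W/L) = 0.38 mA/V².
KCL at the drain: ½ k_n (V_GS − V_th)² = (V_DD − V_GS)/R.
Let x = V_GS − 0.888. Then 5.61 x² + x − 7.082 = 0, giving x = 1.04 V (positive root), so V_GS = 1.93 V.
I_D = (V_DD − V_GS)/R = (7.97 − 1.93) / 29.5 = 0.205 mA.

V_GS = 1.93 V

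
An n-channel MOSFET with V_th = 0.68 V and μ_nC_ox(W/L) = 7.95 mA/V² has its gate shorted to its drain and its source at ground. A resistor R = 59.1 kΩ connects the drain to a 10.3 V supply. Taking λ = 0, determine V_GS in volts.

V_GS = 0.880 V

With gate tied to drain, V_GS = V_DS ≥ V_GS − V_th, so the device is in saturation.
KCL at the drain: ½ k_n (V_GS − V_th)² = (V_DD − V_GS)/R.
Let x = V_GS − 0.68. Then 235 x² + x − 9.62 = 0, giving x = 0.2 V (positive root), so V_GS = 0.88 V.
I_D = (V_DD − V_GS)/R = (10.3 − 0.88) / 59.1 = 0.159 mA.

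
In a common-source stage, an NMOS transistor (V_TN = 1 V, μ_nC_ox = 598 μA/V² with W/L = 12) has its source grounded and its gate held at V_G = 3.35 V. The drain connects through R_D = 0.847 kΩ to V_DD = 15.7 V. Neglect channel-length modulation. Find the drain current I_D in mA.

I_D = 16.8 mA

V_GS = V_G = 3.35 V, so V_ov = 3.35 − 1 = 2.35 V.
k_n = μ_nC_ox · (W/L) = 7.176 mA/V².
Assume saturation: I_D = ½ k_n V_ov² = 0.5 × 7.176 × 2.35² = 19.8 mA, giving V_DS = V_DD − I_D R_D = 15.7 − 19.8 × 0.847 = -1.08 V.
But -1.08 V < V_ov = 2.35 V, so the device is actually in triode.
In triode I_D = k_n[V_ov V_DS − ½ V_DS²] and I_D = (V_DD − V_DS)/R_D. Equating: 3.04 V_DS² − 15.28 V_DS + 15.7 = 0, giving V_DS = 1.44 V (the root below V_ov).
I_D = (15.7 − 1.44) / 0.847 = 16.8 mA.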